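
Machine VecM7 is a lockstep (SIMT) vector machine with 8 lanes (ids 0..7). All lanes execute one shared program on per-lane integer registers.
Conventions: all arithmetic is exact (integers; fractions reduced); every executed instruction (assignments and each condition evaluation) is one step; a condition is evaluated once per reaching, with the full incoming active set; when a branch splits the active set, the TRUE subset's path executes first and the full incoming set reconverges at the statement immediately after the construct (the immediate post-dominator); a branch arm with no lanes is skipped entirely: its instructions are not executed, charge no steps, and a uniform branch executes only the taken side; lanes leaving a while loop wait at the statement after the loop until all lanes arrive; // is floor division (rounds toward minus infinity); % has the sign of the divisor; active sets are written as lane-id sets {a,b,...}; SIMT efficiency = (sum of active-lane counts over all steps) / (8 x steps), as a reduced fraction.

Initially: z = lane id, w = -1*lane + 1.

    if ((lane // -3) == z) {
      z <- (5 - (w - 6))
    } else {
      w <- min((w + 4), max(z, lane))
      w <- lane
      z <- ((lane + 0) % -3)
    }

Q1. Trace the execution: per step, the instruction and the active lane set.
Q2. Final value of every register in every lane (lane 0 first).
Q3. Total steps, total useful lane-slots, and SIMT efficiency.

step 0: eval ((lane // -3) == z)     {0,1,2,3,4,5,6,7}
step 1: z <- (5 - (w - 6))           {0}
step 2: w <- min((w + 4), max(z, lane)) {1,2,3,4,5,6,7}
step 3: w <- lane                    {1,2,3,4,5,6,7}
step 4: z <- ((lane + 0) % -3)       {1,2,3,4,5,6,7}

Answer: 5 steps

z: 10,-2,-1,0,-2,-1,0,-2
w: 1,1,2,3,4,5,6,7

steps = 5; useful = 30; efficiency = 30/40 = 3/4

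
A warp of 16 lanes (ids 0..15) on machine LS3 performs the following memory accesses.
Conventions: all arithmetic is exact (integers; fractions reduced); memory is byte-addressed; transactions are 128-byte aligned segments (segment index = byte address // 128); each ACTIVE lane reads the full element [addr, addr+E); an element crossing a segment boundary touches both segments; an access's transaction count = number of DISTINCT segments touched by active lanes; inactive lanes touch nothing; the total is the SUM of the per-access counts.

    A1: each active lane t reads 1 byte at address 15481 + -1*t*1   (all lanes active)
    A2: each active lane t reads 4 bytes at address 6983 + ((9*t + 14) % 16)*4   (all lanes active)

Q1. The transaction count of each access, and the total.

A1: 1 transaction
A2: 2 transactions

Answer: 1,2; total 3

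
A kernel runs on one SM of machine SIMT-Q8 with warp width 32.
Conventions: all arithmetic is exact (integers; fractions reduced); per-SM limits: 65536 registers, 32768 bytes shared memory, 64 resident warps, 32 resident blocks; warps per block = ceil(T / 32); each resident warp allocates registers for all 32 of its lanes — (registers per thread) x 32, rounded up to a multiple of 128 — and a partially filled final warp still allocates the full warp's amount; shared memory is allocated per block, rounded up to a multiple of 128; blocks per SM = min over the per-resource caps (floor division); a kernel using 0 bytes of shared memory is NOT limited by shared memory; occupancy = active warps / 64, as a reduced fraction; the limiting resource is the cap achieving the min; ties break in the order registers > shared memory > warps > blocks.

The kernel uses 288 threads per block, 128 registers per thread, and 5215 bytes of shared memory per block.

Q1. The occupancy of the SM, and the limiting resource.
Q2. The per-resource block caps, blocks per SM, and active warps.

Answer: occupancy 9/64, limited by registers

registers: 1 block
shared memory: 6 blocks
warps: 7 blocks
blocks: 32 blocks

Answer: 1 block, 9 active warps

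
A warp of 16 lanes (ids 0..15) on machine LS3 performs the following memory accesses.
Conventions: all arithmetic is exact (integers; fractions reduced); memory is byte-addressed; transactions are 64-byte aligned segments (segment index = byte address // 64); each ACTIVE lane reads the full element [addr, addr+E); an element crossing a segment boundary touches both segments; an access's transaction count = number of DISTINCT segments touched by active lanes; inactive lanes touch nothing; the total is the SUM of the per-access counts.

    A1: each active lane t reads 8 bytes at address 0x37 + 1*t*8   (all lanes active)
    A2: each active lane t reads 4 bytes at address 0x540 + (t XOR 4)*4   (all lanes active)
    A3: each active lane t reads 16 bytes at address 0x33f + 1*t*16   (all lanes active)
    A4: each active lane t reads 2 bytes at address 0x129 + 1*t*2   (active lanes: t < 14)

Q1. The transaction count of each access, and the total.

A1: 3 transactions
A2: 1 transaction
A3: 5 transactions
A4: 2 transactions

Answer: 3,1,5,2; total 11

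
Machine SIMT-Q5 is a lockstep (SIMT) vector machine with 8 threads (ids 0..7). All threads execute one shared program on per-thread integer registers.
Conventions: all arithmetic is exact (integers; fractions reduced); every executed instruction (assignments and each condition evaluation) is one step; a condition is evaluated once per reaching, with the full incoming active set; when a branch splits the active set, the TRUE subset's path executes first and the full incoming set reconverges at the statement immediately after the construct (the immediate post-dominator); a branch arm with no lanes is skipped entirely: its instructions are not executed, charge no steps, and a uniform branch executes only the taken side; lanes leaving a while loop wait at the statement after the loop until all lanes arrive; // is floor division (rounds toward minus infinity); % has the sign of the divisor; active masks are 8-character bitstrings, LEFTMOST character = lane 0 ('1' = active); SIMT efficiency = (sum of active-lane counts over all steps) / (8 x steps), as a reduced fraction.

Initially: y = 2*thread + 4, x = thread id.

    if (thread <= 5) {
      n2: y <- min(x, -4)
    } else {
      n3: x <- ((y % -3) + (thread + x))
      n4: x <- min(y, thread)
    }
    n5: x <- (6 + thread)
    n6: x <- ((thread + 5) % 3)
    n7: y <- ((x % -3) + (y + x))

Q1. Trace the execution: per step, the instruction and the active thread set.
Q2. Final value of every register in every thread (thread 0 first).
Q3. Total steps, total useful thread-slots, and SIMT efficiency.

step 0: eval (thread <= 5)           11111111
step 1: y <- min(x, -4)              11111100
step 2: x <- ((y % -3) + (thread + x)) 00000011
step 3: x <- min(y, thread)          00000011
step 4: x <- (6 + thread)            11111111
step 5: x <- ((thread + 5) % 3)      11111111
step 6: y <- ((x % -3) + (y + x))    11111111

Answer: 7 steps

y: -3,-4,-5,-3,-4,-5,17,18
x: 2,0,1,2,0,1,2,0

steps = 7; useful = 42; efficiency = 42/56 = 3/4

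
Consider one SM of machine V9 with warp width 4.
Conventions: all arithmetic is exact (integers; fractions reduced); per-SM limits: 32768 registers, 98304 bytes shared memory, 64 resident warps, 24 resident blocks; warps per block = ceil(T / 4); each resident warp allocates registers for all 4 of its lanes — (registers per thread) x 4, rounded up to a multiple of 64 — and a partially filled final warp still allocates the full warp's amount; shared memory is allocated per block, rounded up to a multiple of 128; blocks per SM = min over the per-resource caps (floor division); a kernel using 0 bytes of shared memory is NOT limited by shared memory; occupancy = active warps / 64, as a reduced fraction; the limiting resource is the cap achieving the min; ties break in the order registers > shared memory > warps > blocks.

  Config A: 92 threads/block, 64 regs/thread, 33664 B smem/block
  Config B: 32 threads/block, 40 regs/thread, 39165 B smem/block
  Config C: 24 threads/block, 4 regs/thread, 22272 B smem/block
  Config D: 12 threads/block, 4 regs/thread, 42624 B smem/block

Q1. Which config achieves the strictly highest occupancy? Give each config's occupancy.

occupancies: A 23/32, B 1/4, C 3/8, D 3/32

Answer: A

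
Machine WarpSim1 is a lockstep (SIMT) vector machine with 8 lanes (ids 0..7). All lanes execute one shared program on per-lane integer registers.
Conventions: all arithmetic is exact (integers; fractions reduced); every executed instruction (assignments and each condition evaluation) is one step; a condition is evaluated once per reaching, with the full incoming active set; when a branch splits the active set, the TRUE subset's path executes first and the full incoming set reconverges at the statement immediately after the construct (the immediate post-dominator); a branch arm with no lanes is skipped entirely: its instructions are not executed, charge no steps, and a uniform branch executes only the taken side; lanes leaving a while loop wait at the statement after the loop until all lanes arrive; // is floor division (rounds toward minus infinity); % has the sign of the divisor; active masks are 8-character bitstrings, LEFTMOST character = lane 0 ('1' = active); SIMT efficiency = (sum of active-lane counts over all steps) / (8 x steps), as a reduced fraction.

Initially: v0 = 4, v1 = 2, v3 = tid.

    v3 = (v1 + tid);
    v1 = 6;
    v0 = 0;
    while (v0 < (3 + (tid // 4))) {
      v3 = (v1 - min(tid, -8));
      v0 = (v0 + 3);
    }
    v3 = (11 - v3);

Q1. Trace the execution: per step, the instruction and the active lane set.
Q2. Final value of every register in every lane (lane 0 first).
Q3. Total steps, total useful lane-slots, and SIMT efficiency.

step 0: v3 <- (v1 + tid)             11111111
step 1: v1 <- 6                      11111111
step 2: v0 <- 0                      11111111
step 3: eval (v0 < (3 + (tid // 4))) 11111111
step 4: v3 <- (v1 - min(tid, -8))    11111111
step 5: v0 <- (v0 + 3)               11111111
step 6: eval (v0 < (3 + (tid // 4))) 11111111
step 7: v3 <- (v1 - min(tid, -8))    00001111
step 8: v0 <- (v0 + 3)               00001111
step 9: eval (v0 < (3 + (tid // 4))) 00001111
step 10: v3 <- (11 - v3)              11111111

Answer: 11 steps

v0: 3,3,3,3,6,6,6,6
v1: 6,6,6,6,6,6,6,6
v3: -3,-3,-3,-3,-3,-3,-3,-3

steps = 11; useful = 76; efficiency = 76/88 = 19/22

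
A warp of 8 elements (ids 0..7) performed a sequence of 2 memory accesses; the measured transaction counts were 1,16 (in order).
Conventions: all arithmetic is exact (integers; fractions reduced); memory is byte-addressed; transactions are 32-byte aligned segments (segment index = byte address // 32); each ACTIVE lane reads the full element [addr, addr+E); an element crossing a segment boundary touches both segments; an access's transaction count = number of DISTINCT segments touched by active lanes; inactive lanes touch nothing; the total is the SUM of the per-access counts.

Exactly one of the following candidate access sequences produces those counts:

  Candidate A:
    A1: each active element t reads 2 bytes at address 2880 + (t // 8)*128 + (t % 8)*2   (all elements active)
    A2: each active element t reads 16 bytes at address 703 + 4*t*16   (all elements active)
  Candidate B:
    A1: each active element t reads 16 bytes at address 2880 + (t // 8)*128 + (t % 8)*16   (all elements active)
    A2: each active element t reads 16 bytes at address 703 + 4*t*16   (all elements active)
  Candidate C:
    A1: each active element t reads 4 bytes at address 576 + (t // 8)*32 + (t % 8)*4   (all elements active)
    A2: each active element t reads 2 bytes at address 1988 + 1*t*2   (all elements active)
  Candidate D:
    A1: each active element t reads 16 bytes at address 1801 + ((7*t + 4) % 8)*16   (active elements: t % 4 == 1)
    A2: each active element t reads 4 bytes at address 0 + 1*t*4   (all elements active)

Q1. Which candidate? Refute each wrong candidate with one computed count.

B: A1 gives 4 transactions, not 1
C: A2 gives 1 transaction, not 16
D: A1 gives 4 transactions, not 1
A: all counts match (1,16)

Answer: A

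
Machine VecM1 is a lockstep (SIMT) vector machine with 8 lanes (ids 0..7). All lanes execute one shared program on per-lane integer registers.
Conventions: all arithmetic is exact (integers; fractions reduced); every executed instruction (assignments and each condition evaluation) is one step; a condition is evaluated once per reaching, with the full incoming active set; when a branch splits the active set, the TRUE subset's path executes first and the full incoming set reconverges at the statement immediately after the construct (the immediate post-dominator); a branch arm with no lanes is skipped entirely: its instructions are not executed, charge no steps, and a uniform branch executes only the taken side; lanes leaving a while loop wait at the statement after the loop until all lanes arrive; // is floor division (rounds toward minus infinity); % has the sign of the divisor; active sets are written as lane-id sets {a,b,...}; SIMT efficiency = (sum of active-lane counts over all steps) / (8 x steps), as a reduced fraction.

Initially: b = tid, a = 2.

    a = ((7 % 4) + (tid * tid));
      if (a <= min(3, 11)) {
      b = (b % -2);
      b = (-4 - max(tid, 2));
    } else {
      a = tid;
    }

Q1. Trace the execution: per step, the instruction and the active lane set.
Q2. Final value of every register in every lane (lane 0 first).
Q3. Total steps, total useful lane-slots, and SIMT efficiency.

step 0: a <- ((7 % 4) + (tid * tid)) {0,1,2,3,4,5,6,7}
step 1: eval (a <= min(3, 11))       {0,1,2,3,4,5,6,7}
step 2: b <- (b % -2)                {0}
step 3: b <- (-4 - max(tid, 2))      {0}
step 4: a <- tid                     {1,2,3,4,5,6,7}

Answer: 5 steps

b: -6,1,2,3,4,5,6,7
a: 3,1,2,3,4,5,6,7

steps = 5; useful = 25; efficiency = 25/40 = 5/8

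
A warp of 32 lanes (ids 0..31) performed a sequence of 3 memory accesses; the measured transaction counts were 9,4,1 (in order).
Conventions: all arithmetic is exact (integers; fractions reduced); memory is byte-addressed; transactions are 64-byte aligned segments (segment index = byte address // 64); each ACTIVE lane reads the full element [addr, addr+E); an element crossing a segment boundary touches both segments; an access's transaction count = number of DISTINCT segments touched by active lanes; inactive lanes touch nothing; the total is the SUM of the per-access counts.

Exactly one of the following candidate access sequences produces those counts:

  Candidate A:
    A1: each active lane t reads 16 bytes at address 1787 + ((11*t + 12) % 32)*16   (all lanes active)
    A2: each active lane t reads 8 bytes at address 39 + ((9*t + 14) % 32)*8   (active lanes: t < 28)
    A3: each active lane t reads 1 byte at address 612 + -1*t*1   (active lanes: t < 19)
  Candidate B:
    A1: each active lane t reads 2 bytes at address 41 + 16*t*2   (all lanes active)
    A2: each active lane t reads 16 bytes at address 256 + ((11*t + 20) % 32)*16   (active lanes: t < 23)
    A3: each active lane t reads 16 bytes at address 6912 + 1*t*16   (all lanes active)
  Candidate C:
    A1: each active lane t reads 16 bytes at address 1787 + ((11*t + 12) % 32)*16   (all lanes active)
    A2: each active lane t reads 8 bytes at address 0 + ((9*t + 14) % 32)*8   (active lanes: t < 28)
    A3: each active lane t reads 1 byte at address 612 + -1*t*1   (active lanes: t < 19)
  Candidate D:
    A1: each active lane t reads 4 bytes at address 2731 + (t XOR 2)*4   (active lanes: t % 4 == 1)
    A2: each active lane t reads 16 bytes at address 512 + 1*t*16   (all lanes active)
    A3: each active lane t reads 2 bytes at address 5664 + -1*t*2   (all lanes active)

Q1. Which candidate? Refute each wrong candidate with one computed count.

A: A2 gives 5 transactions, not 4
B: A1 gives 17 transactions, not 9
D: A1 gives 3 transactions, not 9
C: all counts match (9,4,1)

Answer: C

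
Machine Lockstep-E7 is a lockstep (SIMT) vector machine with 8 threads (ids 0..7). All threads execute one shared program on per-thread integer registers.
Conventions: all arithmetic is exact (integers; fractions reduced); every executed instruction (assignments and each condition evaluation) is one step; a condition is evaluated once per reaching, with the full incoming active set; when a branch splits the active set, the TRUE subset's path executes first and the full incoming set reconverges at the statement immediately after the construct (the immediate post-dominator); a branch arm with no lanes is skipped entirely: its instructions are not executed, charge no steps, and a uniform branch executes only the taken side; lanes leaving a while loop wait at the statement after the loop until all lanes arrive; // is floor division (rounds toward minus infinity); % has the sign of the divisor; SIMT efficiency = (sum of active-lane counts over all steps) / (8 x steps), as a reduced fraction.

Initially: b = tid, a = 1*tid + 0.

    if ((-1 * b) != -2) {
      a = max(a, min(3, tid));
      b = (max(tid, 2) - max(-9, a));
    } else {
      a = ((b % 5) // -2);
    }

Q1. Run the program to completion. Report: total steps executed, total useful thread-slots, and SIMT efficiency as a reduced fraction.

Answer: 4 steps, 23 useful, 23/32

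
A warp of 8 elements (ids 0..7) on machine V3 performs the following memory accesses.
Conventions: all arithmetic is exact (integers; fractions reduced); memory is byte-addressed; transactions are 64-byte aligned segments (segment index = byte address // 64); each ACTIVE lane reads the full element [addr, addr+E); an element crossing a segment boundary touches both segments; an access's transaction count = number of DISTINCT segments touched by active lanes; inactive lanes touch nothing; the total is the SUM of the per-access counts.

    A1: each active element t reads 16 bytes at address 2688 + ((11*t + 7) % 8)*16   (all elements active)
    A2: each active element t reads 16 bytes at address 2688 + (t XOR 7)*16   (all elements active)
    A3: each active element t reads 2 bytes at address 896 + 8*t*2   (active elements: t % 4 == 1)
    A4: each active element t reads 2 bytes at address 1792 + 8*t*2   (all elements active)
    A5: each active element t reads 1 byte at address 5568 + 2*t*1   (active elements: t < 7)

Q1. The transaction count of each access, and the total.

A1: 2 transactions
A2: 2 transactions
A3: 2 transactions
A4: 2 transactions
A5: 1 transaction

Answer: 2,2,2,2,1; total 9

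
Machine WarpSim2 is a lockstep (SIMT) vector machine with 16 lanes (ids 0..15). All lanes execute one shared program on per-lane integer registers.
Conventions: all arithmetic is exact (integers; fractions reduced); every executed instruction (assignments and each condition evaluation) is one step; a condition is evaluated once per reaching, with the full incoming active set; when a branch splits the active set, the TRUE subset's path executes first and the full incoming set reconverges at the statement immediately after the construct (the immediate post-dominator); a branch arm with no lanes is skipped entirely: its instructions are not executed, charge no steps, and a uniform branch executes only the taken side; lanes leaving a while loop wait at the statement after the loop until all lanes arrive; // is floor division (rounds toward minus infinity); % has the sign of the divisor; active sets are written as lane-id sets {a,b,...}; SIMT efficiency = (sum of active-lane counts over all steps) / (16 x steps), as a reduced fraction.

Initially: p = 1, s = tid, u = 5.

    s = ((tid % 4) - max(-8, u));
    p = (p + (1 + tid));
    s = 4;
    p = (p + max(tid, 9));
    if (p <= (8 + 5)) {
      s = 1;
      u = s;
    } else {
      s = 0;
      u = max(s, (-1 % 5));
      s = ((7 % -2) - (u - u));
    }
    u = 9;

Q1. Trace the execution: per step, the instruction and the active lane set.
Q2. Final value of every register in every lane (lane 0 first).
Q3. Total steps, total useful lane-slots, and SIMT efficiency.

step 0: s <- ((tid % 4) - max(-8, u)) {0,1,2,3,4,5,6,7,8,9,10,11,12,13,14,15}
step 1: p <- (p + (1 + tid))         {0,1,2,3,4,5,6,7,8,9,10,11,12,13,14,15}
step 2: s <- 4                       {0,1,2,3,4,5,6,7,8,9,10,11,12,13,14,15}
step 3: p <- (p + max(tid, 9))       {0,1,2,3,4,5,6,7,8,9,10,11,12,13,14,15}
step 4: eval (p <= (8 + 5))          {0,1,2,3,4,5,6,7,8,9,10,11,12,13,14,15}
step 5: s <- 1                       {0,1,2}
step 6: u <- s                       {0,1,2}
step 7: s <- 0                       {3,4,5,6,7,8,9,10,11,12,13,14,15}
step 8: u <- max(s, (-1 % 5))        {3,4,5,6,7,8,9,10,11,12,13,14,15}
step 9: s <- ((7 % -2) - (u - u))    {3,4,5,6,7,8,9,10,11,12,13,14,15}
step 10: u <- 9                       {0,1,2,3,4,5,6,7,8,9,10,11,12,13,14,15}

Answer: 11 steps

p: 11,12,13,14,15,16,17,18,19,20,22,24,26,28,30,32
s: 1,1,1,-1,-1,-1,-1,-1,-1,-1,-1,-1,-1,-1,-1,-1
u: 9,9,9,9,9,9,9,9,9,9,9,9,9,9,9,9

steps = 11; useful = 141; efficiency = 141/176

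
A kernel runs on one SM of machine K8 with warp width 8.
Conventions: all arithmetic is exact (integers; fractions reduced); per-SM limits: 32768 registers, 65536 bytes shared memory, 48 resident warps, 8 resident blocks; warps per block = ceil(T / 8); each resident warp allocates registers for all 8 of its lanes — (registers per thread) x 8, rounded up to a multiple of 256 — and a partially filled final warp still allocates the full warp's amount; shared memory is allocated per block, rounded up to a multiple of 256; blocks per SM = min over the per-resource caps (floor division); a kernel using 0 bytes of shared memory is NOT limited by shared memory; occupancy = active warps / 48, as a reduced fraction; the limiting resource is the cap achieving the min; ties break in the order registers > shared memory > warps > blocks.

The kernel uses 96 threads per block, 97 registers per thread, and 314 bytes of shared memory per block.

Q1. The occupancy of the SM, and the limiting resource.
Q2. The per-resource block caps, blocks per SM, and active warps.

Answer: occupancy 1/2, limited by registers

registers: 2 blocks
shared memory: 128 blocks
warps: 4 blocks
blocks: 8 blocks

Answer: 2 blocks, 24 active warps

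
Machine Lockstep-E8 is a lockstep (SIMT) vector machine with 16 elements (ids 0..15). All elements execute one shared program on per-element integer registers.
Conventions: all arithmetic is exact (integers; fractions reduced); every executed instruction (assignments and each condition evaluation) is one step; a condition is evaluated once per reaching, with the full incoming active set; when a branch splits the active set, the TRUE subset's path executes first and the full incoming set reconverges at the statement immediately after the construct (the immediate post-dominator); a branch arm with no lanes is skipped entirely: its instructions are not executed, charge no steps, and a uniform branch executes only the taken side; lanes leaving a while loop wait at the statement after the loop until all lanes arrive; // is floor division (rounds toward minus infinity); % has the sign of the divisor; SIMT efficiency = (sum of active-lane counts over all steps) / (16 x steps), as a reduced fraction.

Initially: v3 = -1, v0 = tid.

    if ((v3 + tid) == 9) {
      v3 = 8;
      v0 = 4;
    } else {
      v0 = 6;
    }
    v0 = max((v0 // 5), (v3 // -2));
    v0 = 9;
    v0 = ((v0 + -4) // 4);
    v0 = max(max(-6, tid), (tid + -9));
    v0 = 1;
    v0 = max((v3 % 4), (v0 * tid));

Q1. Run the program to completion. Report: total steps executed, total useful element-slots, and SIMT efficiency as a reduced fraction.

Answer: 10 steps, 129 useful, 129/160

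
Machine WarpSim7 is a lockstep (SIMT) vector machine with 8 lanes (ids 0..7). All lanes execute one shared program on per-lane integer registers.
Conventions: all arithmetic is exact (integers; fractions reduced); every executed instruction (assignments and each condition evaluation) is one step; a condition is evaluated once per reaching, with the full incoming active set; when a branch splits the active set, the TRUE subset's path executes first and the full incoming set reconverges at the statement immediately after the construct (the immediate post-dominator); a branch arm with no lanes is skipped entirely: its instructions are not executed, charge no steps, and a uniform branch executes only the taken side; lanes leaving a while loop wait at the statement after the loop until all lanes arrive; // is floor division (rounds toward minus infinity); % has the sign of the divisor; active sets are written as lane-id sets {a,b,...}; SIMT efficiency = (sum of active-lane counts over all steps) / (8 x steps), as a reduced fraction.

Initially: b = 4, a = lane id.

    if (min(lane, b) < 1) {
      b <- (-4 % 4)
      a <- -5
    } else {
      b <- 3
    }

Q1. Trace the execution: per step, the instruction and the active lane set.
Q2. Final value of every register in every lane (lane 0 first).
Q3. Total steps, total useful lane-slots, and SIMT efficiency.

step 0: eval (min(lane, b) < 1)      {0,1,2,3,4,5,6,7}
step 1: b <- (-4 % 4)                {0}
step 2: a <- -5                      {0}
step 3: b <- 3                       {1,2,3,4,5,6,7}

Answer: 4 steps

b: 0,3,3,3,3,3,3,3
a: -5,1,2,3,4,5,6,7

steps = 4; useful = 17; efficiency = 17/32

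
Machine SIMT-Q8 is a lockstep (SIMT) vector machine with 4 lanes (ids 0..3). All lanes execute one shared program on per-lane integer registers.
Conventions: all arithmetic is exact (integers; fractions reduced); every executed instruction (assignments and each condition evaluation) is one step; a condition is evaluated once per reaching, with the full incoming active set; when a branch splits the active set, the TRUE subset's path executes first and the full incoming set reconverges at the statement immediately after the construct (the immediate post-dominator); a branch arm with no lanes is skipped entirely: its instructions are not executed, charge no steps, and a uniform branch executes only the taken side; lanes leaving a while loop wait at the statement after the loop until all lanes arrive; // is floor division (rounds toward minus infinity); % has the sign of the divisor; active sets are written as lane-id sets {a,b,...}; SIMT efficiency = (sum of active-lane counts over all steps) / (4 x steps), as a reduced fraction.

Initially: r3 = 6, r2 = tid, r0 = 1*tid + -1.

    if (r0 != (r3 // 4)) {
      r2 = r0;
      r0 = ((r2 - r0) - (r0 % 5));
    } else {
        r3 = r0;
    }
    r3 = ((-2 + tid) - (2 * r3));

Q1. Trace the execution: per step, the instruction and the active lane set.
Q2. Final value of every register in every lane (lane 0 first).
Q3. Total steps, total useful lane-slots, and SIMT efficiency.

step 0: eval (r0 != (r3 // 4))       {0,1,2,3}
step 1: r2 <- r0                     {0,1,3}
step 2: r0 <- ((r2 - r0) - (r0 % 5)) {0,1,3}
step 3: r3 <- r0                     {2}
step 4: r3 <- ((-2 + tid) - (2 * r3)) {0,1,2,3}

Answer: 5 steps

r3: -14,-13,-2,-11
r2: -1,0,2,2
r0: -4,0,1,-2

steps = 5; useful = 15; efficiency = 15/20 = 3/4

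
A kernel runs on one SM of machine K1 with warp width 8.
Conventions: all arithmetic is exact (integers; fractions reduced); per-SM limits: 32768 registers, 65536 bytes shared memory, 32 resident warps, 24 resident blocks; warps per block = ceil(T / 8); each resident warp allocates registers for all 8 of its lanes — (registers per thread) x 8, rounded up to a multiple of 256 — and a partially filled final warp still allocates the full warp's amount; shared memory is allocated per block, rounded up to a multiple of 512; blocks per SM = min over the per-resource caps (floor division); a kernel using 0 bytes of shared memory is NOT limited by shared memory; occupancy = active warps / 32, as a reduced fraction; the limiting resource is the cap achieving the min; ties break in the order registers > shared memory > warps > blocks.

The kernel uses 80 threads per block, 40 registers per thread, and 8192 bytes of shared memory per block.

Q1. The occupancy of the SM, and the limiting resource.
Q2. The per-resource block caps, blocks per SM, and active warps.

Answer: occupancy 15/16, limited by warps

registers: 6 blocks
shared memory: 8 blocks
warps: 3 blocks
blocks: 24 blocks

Answer: 3 blocks, 30 active warps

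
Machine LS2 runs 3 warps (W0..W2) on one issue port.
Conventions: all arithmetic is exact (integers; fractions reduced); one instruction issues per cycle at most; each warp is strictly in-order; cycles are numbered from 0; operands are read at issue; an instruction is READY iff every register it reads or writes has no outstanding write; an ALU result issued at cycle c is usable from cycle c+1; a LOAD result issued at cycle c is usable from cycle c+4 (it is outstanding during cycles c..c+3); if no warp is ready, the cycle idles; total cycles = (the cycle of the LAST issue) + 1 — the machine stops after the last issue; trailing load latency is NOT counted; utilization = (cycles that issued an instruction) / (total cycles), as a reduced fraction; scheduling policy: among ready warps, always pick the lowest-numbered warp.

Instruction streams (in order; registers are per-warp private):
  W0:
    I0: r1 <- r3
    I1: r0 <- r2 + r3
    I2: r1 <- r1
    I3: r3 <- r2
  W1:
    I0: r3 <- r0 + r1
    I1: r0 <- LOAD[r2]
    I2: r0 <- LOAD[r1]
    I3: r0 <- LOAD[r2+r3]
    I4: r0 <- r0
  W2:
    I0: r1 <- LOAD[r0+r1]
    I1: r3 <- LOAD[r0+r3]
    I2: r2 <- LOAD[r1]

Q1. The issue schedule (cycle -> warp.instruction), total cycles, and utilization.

cycle 0: W0.I0
cycle 1: W0.I1
cycle 2: W0.I2
cycle 3: W0.I3
cycle 4: W1.I0
cycle 5: W1.I1
cycle 6: W2.I0
cycle 7: W2.I1
cycle 8: idle
cycle 9: W1.I2
cycle 10: W2.I2
cycle 11: idle
cycle 12: idle
cycle 13: W1.I3
cycle 14: idle
cycle 15: idle
cycle 16: idle
cycle 17: W1.I4

Answer: 18 cycles, utilization 2/3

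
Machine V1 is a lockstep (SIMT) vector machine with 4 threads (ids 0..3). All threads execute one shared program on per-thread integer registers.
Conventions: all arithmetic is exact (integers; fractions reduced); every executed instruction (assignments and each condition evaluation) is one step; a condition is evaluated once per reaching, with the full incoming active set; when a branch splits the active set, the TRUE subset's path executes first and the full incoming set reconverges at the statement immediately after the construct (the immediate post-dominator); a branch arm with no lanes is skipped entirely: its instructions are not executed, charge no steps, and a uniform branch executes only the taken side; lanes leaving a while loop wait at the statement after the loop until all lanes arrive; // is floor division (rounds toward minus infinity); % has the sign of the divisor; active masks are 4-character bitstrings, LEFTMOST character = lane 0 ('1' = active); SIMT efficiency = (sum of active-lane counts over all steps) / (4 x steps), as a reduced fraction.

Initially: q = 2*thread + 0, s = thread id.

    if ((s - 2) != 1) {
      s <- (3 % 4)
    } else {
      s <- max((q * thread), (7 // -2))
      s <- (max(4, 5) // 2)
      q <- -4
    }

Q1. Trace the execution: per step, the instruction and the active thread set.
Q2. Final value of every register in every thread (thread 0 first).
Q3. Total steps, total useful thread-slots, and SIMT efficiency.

step 0: eval ((s - 2) != 1)          1111
step 1: s <- (3 % 4)                 1110
step 2: s <- max((q * thread), (7 // -2)) 0001
step 3: s <- (max(4, 5) // 2)        0001
step 4: q <- -4                      0001

Answer: 5 steps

q: 0,2,4,-4
s: 3,3,3,2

steps = 5; useful = 10; efficiency = 10/20 = 1/2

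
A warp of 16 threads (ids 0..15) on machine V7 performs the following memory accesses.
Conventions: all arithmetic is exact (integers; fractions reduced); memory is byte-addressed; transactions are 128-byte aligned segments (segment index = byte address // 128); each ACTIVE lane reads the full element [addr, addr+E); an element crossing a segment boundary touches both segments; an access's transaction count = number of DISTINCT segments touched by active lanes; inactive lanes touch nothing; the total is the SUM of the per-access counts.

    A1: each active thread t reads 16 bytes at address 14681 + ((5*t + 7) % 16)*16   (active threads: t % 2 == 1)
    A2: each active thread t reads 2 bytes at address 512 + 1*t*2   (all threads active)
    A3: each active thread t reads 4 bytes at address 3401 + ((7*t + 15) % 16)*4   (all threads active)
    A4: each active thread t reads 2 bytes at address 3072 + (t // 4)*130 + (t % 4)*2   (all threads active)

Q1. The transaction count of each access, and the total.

A1: 3 transactions
A2: 1 transaction
A3: 2 transactions
A4: 4 transactions

Answer: 3,1,2,4; total 10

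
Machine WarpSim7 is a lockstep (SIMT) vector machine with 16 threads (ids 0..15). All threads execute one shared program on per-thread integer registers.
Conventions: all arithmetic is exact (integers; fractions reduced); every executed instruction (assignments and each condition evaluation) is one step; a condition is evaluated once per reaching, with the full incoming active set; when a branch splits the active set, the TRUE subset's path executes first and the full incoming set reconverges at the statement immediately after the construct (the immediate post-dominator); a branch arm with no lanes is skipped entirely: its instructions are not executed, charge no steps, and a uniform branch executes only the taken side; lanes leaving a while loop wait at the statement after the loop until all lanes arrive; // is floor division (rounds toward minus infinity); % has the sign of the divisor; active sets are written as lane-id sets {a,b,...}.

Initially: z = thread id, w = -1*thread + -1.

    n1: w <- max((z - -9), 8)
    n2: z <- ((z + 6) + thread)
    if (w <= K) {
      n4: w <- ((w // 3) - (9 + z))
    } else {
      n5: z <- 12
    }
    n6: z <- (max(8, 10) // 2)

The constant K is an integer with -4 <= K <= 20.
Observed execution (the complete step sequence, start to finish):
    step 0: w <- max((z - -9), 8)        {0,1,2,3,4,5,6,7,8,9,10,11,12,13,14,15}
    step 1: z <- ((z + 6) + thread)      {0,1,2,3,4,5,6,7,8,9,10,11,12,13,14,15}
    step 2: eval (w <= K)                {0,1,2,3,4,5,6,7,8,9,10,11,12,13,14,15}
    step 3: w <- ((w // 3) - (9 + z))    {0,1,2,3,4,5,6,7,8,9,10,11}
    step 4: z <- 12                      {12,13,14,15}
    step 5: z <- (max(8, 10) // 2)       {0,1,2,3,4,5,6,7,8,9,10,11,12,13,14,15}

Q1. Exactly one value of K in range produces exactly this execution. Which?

Answer: K = 20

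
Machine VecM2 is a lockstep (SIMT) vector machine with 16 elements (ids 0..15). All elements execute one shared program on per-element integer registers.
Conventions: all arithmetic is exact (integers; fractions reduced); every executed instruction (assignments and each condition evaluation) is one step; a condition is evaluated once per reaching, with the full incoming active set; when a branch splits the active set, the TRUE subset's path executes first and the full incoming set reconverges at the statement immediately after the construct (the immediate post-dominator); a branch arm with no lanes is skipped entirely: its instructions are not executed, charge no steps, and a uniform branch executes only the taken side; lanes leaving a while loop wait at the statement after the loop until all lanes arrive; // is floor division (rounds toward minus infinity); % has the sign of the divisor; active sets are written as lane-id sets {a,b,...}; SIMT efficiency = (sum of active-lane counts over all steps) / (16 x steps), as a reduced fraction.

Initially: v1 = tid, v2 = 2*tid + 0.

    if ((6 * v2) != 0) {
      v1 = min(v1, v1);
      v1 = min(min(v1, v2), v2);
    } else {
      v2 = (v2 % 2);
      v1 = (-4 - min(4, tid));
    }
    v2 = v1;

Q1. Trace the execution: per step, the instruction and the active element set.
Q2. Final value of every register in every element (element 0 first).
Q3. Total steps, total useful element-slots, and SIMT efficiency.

step 0: eval ((6 * v2) != 0)         {0,1,2,3,4,5,6,7,8,9,10,11,12,13,14,15}
step 1: v1 <- min(v1, v1)            {1,2,3,4,5,6,7,8,9,10,11,12,13,14,15}
step 2: v1 <- min(min(v1, v2), v2)   {1,2,3,4,5,6,7,8,9,10,11,12,13,14,15}
step 3: v2 <- (v2 % 2)               {0}
step 4: v1 <- (-4 - min(4, tid))     {0}
step 5: v2 <- v1                     {0,1,2,3,4,5,6,7,8,9,10,11,12,13,14,15}

Answer: 6 steps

v1: -4,1,2,3,4,5,6,7,8,9,10,11,12,13,14,15
v2: -4,1,2,3,4,5,6,7,8,9,10,11,12,13,14,15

steps = 6; useful = 64; efficiency = 64/96 = 2/3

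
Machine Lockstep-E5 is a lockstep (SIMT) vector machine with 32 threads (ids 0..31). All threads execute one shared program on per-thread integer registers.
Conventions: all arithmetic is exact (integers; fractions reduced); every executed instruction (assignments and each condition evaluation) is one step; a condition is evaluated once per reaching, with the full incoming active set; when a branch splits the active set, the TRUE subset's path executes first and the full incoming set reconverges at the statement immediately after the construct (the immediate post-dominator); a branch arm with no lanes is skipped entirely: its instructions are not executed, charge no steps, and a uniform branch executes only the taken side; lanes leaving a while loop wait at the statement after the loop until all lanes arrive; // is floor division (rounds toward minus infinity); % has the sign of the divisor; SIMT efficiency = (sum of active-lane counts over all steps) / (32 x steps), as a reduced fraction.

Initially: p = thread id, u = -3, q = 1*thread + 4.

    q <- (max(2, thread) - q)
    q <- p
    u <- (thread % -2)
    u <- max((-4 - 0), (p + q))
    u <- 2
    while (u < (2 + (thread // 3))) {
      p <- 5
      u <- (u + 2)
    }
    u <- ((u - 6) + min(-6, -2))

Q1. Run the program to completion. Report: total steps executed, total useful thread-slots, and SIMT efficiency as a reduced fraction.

Answer: 22 steps, 479 useful, 479/704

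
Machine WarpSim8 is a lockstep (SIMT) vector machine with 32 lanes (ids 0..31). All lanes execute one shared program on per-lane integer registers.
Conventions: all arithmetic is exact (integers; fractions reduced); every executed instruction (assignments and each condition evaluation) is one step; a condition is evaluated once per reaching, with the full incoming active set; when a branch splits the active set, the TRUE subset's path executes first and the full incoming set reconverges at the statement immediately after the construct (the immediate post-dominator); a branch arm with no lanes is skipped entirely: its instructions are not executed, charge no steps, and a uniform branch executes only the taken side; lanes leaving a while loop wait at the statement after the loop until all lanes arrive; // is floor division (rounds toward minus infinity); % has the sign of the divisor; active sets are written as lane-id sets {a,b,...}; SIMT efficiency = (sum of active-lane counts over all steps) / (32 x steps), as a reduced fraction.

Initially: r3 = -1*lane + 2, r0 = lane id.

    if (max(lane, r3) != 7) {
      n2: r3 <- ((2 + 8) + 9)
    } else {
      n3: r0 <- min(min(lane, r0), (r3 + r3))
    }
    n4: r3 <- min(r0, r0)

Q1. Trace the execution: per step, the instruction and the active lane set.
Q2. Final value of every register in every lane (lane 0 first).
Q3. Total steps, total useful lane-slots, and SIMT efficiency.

step 0: eval (max(lane, r3) != 7)    {0,1,2,3,4,5,6,7,8,9,10,11,12,13,14,15,16,17,18,19,20,21,22,23,24,25,26,27,28,29,30,31}
step 1: r3 <- ((2 + 8) + 9)          {0,1,2,3,4,5,6,8,9,10,11,12,13,14,15,16,17,18,19,20,21,22,23,24,25,26,27,28,29,30,31}
step 2: r0 <- min(min(lane, r0), (r3 + r3)) {7}
step 3: r3 <- min(r0, r0)            {0,1,2,3,4,5,6,7,8,9,10,11,12,13,14,15,16,17,18,19,20,21,22,23,24,25,26,27,28,29,30,31}

Answer: 4 steps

r3: 0,1,2,3,4,5,6,-10,8,9,10,11,12,13,14,15,16,17,18,19,20,21,22,23,24,25,26,27,28,29,30,31
r0: 0,1,2,3,4,5,6,-10,8,9,10,11,12,13,14,15,16,17,18,19,20,21,22,23,24,25,26,27,28,29,30,31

steps = 4; useful = 96; efficiency = 96/128 = 3/4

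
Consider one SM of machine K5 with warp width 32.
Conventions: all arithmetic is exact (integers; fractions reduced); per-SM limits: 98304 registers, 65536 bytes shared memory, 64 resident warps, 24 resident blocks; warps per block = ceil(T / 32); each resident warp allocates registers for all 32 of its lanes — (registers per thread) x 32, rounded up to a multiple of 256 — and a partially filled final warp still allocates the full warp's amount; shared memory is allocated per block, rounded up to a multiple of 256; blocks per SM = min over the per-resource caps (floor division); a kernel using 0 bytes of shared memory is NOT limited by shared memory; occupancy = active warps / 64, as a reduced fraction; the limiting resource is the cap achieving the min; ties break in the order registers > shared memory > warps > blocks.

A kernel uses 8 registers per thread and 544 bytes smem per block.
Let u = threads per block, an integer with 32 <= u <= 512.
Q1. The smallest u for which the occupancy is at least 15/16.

Answer: u = 65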